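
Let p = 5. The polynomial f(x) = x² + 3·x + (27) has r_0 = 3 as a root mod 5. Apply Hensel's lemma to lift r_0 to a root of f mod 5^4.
r_3 = 23 (mod 625)

Hensel: r_{i+1} = r_i − f(r_i)·(f′(r_i))^{-1} mod 5^{i+2}, f′(x) = 2x + 3. Iterate:
  r_0 = 3 (mod 5)
  r_1 = 23 (mod 25)
  r_2 = 23 (mod 125)
  r_3 = 23 (mod 625)
Final: r = 23 satisfies f(r) ≡ 0 mod 5^4.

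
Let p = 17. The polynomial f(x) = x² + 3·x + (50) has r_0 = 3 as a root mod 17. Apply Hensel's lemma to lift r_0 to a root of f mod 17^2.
r_1 = 156 (mod 289)

Hensel: r_{i+1} = r_i − f(r_i)·(f′(r_i))^{-1} mod 17^{i+2}, f′(x) = 2x + 3. Iterate:
  r_0 = 3 (mod 17)
  r_1 = 156 (mod 289)
Final: r = 156 satisfies f(r) ≡ 0 mod 17^2.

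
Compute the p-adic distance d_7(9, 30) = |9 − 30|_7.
d_7(9, 30) = 1/7

Step 1 — x − y = 9 − 30 = -21. Step 2 — v_7(-21) = 1 (factor: -21 = −(7^1 · 3); the sign does not affect v_p). Step 3 — |x − y|_7 = 7^{-1} = 1/7.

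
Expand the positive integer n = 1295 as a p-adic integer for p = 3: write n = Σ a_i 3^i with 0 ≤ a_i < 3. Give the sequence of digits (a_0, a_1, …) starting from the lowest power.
(a_0, a_1, …) = (2, 2, 2, 2, 0, 2, 1)

Repeated division by 3 gives the digits low-to-high: 1295 = 2 + 2·3^1 + 2·3^2 + 2·3^3 + 2·3^5 + 1·3^6. Digit sequence: (2, 2, 2, 2, 0, 2, 1).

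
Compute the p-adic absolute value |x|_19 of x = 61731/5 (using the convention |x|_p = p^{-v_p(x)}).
|61731/5|_19 = 1/6859

Step 1 — compute v_19(x) by factoring powers of 19 out of the numerator and denominator: v_19(61731/5) = 3. Step 2 — apply |x|_p = p^{-v_p(x)} = 19^{-3} = 1/6859.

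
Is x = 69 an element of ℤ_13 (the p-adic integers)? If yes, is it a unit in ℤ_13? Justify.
x ∈ ℤ_13^× (unit); v_13(x) = 0

ℤ_13 = {x ∈ ℚ_13 : v_13(x) ≥ 0} and ℤ_13^× = {x ∈ ℤ_13 : v_13(x) = 0}. Here v_13(69) = v_13(num) − v_13(den) = 0; compare against these criteria.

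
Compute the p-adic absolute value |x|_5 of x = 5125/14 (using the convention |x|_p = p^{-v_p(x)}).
|5125/14|_5 = 1/125

Step 1 — compute v_5(x) by factoring powers of 5 out of the numerator and denominator: v_5(5125/14) = 3. Step 2 — apply |x|_p = p^{-v_p(x)} = 5^{-3} = 1/125.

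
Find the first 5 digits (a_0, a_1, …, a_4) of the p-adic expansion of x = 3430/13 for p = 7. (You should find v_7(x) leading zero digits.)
(a_0, …, a_4) = (0, 0, 0, 4, 6)

v_7(3430/13) = 3, so a_0 = ... = a_2 = 0. Factor out: x = 7^3 · u with u = 10/13 a unit in ℤ_7. Expand u iteratively via a_{v+i} = u_i mod 7, u_{i+1} = (u_i − a_{v+i})/7:
  u_0 = 10/13;  a_3 = 4;  u_1 = (u_0 − 4)/7 = -6/13
  u_1 = -6/13;  a_4 = 6;  u_2 = (u_1 − 6)/7 = -12/13
Digits: (0, 0, 0, 4, 6).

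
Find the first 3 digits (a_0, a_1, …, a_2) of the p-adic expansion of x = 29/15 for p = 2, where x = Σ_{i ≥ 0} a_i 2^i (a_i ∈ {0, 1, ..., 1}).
(a_0, …, a_2) = (1, 1, 0)

v_2(29/15) = 0 (numerator and denominator both coprime to 2), so x ∈ ℤ_2^×. Compute digits iteratively via a_i = x_i mod 2, x_{i+1} = (x_i − a_i)/2, with x_0 = x:
  x_0 = 29/15;  a_0 = 1;  x_1 = (x_0 − 1)/2 = 7/15
  x_1 = 7/15;  a_1 = 1;  x_2 = (x_1 − 1)/2 = -4/15
  x_2 = -4/15;  a_2 = 0;  x_3 = (x_2 − 0)/2 = -2/15
Digits: (1, 1, 0).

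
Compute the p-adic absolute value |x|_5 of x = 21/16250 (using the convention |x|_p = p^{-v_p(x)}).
|21/16250|_5 = 625

Step 1 — compute v_5(x) by factoring powers of 5 out of the numerator and denominator: v_5(21/16250) = -4. Step 2 — apply |x|_p = p^{-v_p(x)} = 5^{4} = 625.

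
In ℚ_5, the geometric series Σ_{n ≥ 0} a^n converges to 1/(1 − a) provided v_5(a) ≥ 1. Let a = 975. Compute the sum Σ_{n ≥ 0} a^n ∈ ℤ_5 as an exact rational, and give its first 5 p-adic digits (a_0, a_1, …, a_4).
Σ a^n = 1/(1 − a) = -1/974;  first 5 digits = (1, 0, 4, 2, 2)

v_5(a) = 2 ≥ 1, so the series converges in ℤ_5 to 1/(1 − a) = 1/(1 − 975) = -1/974. Expand this rational in ℤ_5: compute digits iteratively via d_i = x_i mod 5, x_{i+1} = (x_i − d_i)/5. The first 5 digits are (1, 0, 4, 2, 2).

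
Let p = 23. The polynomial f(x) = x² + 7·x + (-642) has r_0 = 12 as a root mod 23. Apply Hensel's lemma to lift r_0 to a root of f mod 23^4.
r_3 = 138265 (mod 279841)

Hensel: r_{i+1} = r_i − f(r_i)·(f′(r_i))^{-1} mod 23^{i+2}, f′(x) = 2x + 7. Iterate:
  r_0 = 12 (mod 23)
  r_1 = 196 (mod 529)
  r_2 = 4428 (mod 12167)
  r_3 = 138265 (mod 279841)
Final: r = 138265 satisfies f(r) ≡ 0 mod 23^4.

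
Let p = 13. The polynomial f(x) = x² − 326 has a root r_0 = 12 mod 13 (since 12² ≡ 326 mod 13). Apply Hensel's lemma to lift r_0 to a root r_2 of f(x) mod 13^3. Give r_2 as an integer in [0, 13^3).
r_2 = 1780 (mod 2197)

Hensel's recurrence: r_{i+1} = r_i − f(r_i)·(f′(r_i))^{-1} mod 13^{i+2}, with f′(x) = 2x. Iterate:
  r_0 = 12 (mod 13)
  r_1 = 90 (mod 169)
  r_2 = 1780 (mod 2197)
Final: r_2 = 1780, and one checks f(r_2) ≡ 0 mod 13^3.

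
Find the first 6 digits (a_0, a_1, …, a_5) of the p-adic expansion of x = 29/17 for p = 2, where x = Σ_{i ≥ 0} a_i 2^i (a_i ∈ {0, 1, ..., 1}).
(a_0, …, a_5) = (1, 0, 1, 1, 0, 0)

v_2(29/17) = 0 (numerator and denominator both coprime to 2), so x ∈ ℤ_2^×. Compute digits iteratively via a_i = x_i mod 2, x_{i+1} = (x_i − a_i)/2, with x_0 = x:
  x_0 = 29/17;  a_0 = 1;  x_1 = (x_0 − 1)/2 = 6/17
  x_1 = 6/17;  a_1 = 0;  x_2 = (x_1 − 0)/2 = 3/17
  x_2 = 3/17;  a_2 = 1;  x_3 = (x_2 − 1)/2 = -7/17
  x_3 = -7/17;  a_3 = 1;  x_4 = (x_3 − 1)/2 = -12/17
  x_4 = -12/17;  a_4 = 0;  x_5 = (x_4 − 0)/2 = -6/17
  x_5 = -6/17;  a_5 = 0;  x_6 = (x_5 − 0)/2 = -3/17
Digits: (1, 0, 1, 1, 0, 0).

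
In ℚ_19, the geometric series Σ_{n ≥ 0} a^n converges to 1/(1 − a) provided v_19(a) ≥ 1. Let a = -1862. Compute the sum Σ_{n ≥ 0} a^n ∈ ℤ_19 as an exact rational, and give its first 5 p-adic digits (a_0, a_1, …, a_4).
Σ a^n = 1/(1 − a) = 1/1863;  first 5 digits = (1, 16, 3, 3, 9)

v_19(a) = 1 ≥ 1, so the series converges in ℤ_19 to 1/(1 − a) = 1/(1 − (-1862)) = 1/1863. Expand this rational in ℤ_19: compute digits iteratively via d_i = x_i mod 19, x_{i+1} = (x_i − d_i)/19. The first 5 digits are (1, 16, 3, 3, 9).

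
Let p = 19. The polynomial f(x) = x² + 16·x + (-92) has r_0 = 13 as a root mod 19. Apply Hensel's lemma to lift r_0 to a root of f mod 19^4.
r_3 = 6530 (mod 130321)

Hensel: r_{i+1} = r_i − f(r_i)·(f′(r_i))^{-1} mod 19^{i+2}, f′(x) = 2x + 16. Iterate:
  r_0 = 13 (mod 19)
  r_1 = 32 (mod 361)
  r_2 = 6530 (mod 6859)
  r_3 = 6530 (mod 130321)
Final: r = 6530 satisfies f(r) ≡ 0 mod 19^4.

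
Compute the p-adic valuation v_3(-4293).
v_3(-4293) = 4

v_3(n) is the largest exponent k such that 3^k divides n. Factor out: -4293 = -3^4 · 53. (Sign doesn't affect v_p.) So v_3(-4293) = 4.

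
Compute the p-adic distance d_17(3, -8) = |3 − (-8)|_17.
d_17(3, -8) = 1

Step 1 — x − y = 3 − (-8) = 11. Step 2 — v_17(11) = 0 (factor: 11 = (17^0 · 11); the sign does not affect v_p). Step 3 — |x − y|_17 = 17^{0} = 1.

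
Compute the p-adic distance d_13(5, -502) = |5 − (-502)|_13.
d_13(5, -502) = 1/169

Step 1 — x − y = 5 − (-502) = 507. Step 2 — v_13(507) = 2 (factor: 507 = (13^2 · 3); the sign does not affect v_p). Step 3 — |x − y|_13 = 13^{-2} = 1/169.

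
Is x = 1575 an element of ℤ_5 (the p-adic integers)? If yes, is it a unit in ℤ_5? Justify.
x ∈ ℤ_5 but not a unit; v_5(x) = 2 > 0

ℤ_5 = {x ∈ ℚ_5 : v_5(x) ≥ 0} and ℤ_5^× = {x ∈ ℤ_5 : v_5(x) = 0}. Here v_5(1575) = v_5(num) − v_5(den) = 2; compare against these criteria.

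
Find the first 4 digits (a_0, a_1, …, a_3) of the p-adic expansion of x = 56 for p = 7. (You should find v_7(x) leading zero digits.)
(a_0, …, a_3) = (0, 1, 1, 0)

v_7(56) = 1, so a_0 = ... = a_0 = 0. Factor out: x = 7^1 · u with u = 8 a unit in ℤ_7. Expand u iteratively via a_{v+i} = u_i mod 7, u_{i+1} = (u_i − a_{v+i})/7:
  u_0 = 8;  a_1 = 1;  u_1 = (u_0 − 1)/7 = 1
  u_1 = 1;  a_2 = 1;  u_2 = (u_1 − 1)/7 = 0
  u_2 = 0;  a_3 = 0;  u_3 = (u_2 − 0)/7 = 0
Digits: (0, 1, 1, 0).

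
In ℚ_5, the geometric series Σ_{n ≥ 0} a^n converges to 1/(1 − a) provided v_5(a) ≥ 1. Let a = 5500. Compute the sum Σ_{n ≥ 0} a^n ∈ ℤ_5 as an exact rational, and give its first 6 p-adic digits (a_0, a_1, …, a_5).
Σ a^n = 1/(1 − a) = -1/5499;  first 6 digits = (1, 0, 0, 4, 3, 1)

v_5(a) = 3 ≥ 1, so the series converges in ℤ_5 to 1/(1 − a) = 1/(1 − 5500) = -1/5499. Expand this rational in ℤ_5: compute digits iteratively via d_i = x_i mod 5, x_{i+1} = (x_i − d_i)/5. The first 6 digits are (1, 0, 0, 4, 3, 1).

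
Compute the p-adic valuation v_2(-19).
v_2(-19) = 0

v_2(n) is the largest exponent k such that 2^k divides n. Factor out: -19 = -2^0 · 19. (Sign doesn't affect v_p.) So v_2(-19) = 0.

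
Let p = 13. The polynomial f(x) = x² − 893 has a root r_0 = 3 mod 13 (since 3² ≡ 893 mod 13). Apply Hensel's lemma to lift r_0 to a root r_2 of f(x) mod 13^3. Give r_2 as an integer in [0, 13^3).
r_2 = 601 (mod 2197)

Hensel's recurrence: r_{i+1} = r_i − f(r_i)·(f′(r_i))^{-1} mod 13^{i+2}, with f′(x) = 2x. Iterate:
  r_0 = 3 (mod 13)
  r_1 = 94 (mod 169)
  r_2 = 601 (mod 2197)
Final: r_2 = 601, and one checks f(r_2) ≡ 0 mod 13^3.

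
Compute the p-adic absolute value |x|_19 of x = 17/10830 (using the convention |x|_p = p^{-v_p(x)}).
|17/10830|_19 = 361

Step 1 — compute v_19(x) by factoring powers of 19 out of the numerator and denominator: v_19(17/10830) = -2. Step 2 — apply |x|_p = p^{-v_p(x)} = 19^{2} = 361.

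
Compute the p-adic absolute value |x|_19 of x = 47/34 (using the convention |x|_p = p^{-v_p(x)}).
|47/34|_19 = 1

Step 1 — compute v_19(x) by factoring powers of 19 out of the numerator and denominator: v_19(47/34) = 0. Step 2 — apply |x|_p = p^{-v_p(x)} = 19^{0} = 1.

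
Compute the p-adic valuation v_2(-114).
v_2(-114) = 1

v_2(n) is the largest exponent k such that 2^k divides n. Factor out: -114 = -2^1 · 57. (Sign doesn't affect v_p.) So v_2(-114) = 1.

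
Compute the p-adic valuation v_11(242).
v_11(242) = 2

v_11(n) is the largest exponent k such that 11^k divides n. Factor out: 242 = 11^2 · 2. (Sign doesn't affect v_p.) So v_11(242) = 2.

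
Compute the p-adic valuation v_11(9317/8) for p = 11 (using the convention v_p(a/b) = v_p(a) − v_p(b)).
v_11(9317/8) = 3

Factor powers of 11 from the numerator and denominator of the reduced fraction: 9317 = 11^3 · 7 and 8 = 11^0 · 8. Apply v_p(a/b) = v_p(a) − v_p(b): v_11(9317/8) = 3 − 0 = 3.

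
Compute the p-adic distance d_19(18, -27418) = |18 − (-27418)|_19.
d_19(18, -27418) = 1/6859

Step 1 — x − y = 18 − (-27418) = 27436. Step 2 — v_19(27436) = 3 (factor: 27436 = (19^3 · 4); the sign does not affect v_p). Step 3 — |x − y|_19 = 19^{-3} = 1/6859.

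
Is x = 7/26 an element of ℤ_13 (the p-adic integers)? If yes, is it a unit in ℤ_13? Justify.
x ∉ ℤ_13 (v_13(x) = -1 < 0)

ℤ_13 = {x ∈ ℚ_13 : v_13(x) ≥ 0} and ℤ_13^× = {x ∈ ℤ_13 : v_13(x) = 0}. Here v_13(7/26) = v_13(num) − v_13(den) = -1; compare against these criteria.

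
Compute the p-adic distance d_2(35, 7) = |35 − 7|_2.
d_2(35, 7) = 1/4

Step 1 — x − y = 35 − 7 = 28. Step 2 — v_2(28) = 2 (factor: 28 = (2^2 · 7); the sign does not affect v_p). Step 3 — |x − y|_2 = 2^{-2} = 1/4.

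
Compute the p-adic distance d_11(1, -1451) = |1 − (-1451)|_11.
d_11(1, -1451) = 1/121

Step 1 — x − y = 1 − (-1451) = 1452. Step 2 — v_11(1452) = 2 (factor: 1452 = (11^2 · 12); the sign does not affect v_p). Step 3 — |x − y|_11 = 11^{-2} = 1/121.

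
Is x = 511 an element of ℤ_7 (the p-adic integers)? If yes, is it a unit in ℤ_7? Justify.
x ∈ ℤ_7 but not a unit; v_7(x) = 1 > 0

ℤ_7 = {x ∈ ℚ_7 : v_7(x) ≥ 0} and ℤ_7^× = {x ∈ ℤ_7 : v_7(x) = 0}. Here v_7(511) = v_7(num) − v_7(den) = 1; compare against these criteria.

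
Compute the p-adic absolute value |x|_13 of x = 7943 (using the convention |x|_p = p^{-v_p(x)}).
|7943|_13 = 1/169

Step 1 — compute v_13(x) by factoring powers of 13 out of the numerator and denominator: v_13(7943) = 2. Step 2 — apply |x|_p = p^{-v_p(x)} = 13^{-2} = 1/169.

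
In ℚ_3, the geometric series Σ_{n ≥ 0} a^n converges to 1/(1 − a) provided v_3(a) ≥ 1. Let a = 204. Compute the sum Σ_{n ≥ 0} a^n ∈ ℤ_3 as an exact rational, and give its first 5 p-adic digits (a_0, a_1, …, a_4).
Σ a^n = 1/(1 − a) = -1/203;  first 5 digits = (1, 2, 2, 2, 0)

v_3(a) = 1 ≥ 1, so the series converges in ℤ_3 to 1/(1 − a) = 1/(1 − 204) = -1/203. Expand this rational in ℤ_3: compute digits iteratively via d_i = x_i mod 3, x_{i+1} = (x_i − d_i)/3. The first 5 digits are (1, 2, 2, 2, 0).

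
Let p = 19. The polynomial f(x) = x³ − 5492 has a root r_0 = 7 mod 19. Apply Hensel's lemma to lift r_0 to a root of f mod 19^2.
r_1 = 349 (mod 361)

Hensel: r_{i+1} = r_i − f(r_i)/f′(r_i) mod 19^{i+2}, where f′(x) = 3x². Iterate:
  r_0 = 7 (mod 19)
  r_1 = 349 (mod 361)
Final: r = 349 with f(r) ≡ 0 mod 19^2.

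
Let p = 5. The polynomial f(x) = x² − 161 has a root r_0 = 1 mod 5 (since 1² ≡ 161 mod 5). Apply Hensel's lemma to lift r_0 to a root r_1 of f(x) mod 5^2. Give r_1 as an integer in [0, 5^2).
r_1 = 6 (mod 25)

Hensel's recurrence: r_{i+1} = r_i − f(r_i)·(f′(r_i))^{-1} mod 5^{i+2}, with f′(x) = 2x. Iterate:
  r_0 = 1 (mod 5)
  r_1 = 6 (mod 25)
Final: r_1 = 6, and one checks f(r_1) ≡ 0 mod 5^2.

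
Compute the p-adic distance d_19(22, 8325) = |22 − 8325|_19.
d_19(22, 8325) = 1/361

Step 1 — x − y = 22 − 8325 = -8303. Step 2 — v_19(-8303) = 2 (factor: -8303 = −(19^2 · 23); the sign does not affect v_p). Step 3 — |x − y|_19 = 19^{-2} = 1/361.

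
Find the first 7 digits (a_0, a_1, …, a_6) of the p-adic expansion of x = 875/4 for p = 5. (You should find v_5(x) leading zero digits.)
(a_0, …, a_6) = (0, 0, 0, 3, 1, 1, 1)

v_5(875/4) = 3, so a_0 = ... = a_2 = 0. Factor out: x = 5^3 · u with u = 7/4 a unit in ℤ_5. Expand u iteratively via a_{v+i} = u_i mod 5, u_{i+1} = (u_i − a_{v+i})/5:
  u_0 = 7/4;  a_3 = 3;  u_1 = (u_0 − 3)/5 = -1/4
  u_1 = -1/4;  a_4 = 1;  u_2 = (u_1 − 1)/5 = -1/4
  u_2 = -1/4;  a_5 = 1;  u_3 = (u_2 − 1)/5 = -1/4
  u_3 = -1/4;  a_6 = 1;  u_4 = (u_3 − 1)/5 = -1/4
Digits: (0, 0, 0, 3, 1, 1, 1).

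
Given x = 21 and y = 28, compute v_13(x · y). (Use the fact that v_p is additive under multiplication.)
v_13(588) = 0

v_p(x) = 0 (factor: 21 = 13^0 · 21); v_p(y) = 0 (factor: 28 = 13^0 · 28). Additivity: v_p(xy) = v_p(x) + v_p(y) = 0 + 0 = 0. (Direct check: xy = 588 = 13^0 · (588).)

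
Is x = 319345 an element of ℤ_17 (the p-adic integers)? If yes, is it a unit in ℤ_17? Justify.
x ∈ ℤ_17 but not a unit; v_17(x) = 3 > 0

ℤ_17 = {x ∈ ℚ_17 : v_17(x) ≥ 0} and ℤ_17^× = {x ∈ ℤ_17 : v_17(x) = 0}. Here v_17(319345) = v_17(num) − v_17(den) = 3; compare against these criteria.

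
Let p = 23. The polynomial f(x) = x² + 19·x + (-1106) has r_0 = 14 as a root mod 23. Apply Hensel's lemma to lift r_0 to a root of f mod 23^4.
r_3 = 188982 (mod 279841)

Hensel: r_{i+1} = r_i − f(r_i)·(f′(r_i))^{-1} mod 23^{i+2}, f′(x) = 2x + 19. Iterate:
  r_0 = 14 (mod 23)
  r_1 = 129 (mod 529)
  r_2 = 6477 (mod 12167)
  r_3 = 188982 (mod 279841)
Final: r = 188982 satisfies f(r) ≡ 0 mod 23^4.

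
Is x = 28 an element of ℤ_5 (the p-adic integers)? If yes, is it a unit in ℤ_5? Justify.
x ∈ ℤ_5^× (unit); v_5(x) = 0

ℤ_5 = {x ∈ ℚ_5 : v_5(x) ≥ 0} and ℤ_5^× = {x ∈ ℤ_5 : v_5(x) = 0}. Here v_5(28) = v_5(num) − v_5(den) = 0; compare against these criteria.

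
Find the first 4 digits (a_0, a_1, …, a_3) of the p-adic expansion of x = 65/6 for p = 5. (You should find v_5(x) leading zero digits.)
(a_0, …, a_3) = (0, 3, 4, 0)

v_5(65/6) = 1, so a_0 = ... = a_0 = 0. Factor out: x = 5^1 · u with u = 13/6 a unit in ℤ_5. Expand u iteratively via a_{v+i} = u_i mod 5, u_{i+1} = (u_i − a_{v+i})/5:
  u_0 = 13/6;  a_1 = 3;  u_1 = (u_0 − 3)/5 = -1/6
  u_1 = -1/6;  a_2 = 4;  u_2 = (u_1 − 4)/5 = -5/6
  u_2 = -5/6;  a_3 = 0;  u_3 = (u_2 − 0)/5 = -1/6
Digits: (0, 3, 4, 0).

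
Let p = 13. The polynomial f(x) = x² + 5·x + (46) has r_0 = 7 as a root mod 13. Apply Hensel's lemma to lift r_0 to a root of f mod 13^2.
r_1 = 98 (mod 169)

Hensel: r_{i+1} = r_i − f(r_i)·(f′(r_i))^{-1} mod 13^{i+2}, f′(x) = 2x + 5. Iterate:
  r_0 = 7 (mod 13)
  r_1 = 98 (mod 169)
Final: r = 98 satisfies f(r) ≡ 0 mod 13^2.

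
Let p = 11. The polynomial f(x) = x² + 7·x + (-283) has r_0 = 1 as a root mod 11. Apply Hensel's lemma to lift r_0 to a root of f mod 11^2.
r_1 = 45 (mod 121)

Hensel: r_{i+1} = r_i − f(r_i)·(f′(r_i))^{-1} mod 11^{i+2}, f′(x) = 2x + 7. Iterate:
  r_0 = 1 (mod 11)
  r_1 = 45 (mod 121)
Final: r = 45 satisfies f(r) ≡ 0 mod 11^2.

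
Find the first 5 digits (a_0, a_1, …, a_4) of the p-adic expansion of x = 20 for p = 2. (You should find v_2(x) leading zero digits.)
(a_0, …, a_4) = (0, 0, 1, 0, 1)

v_2(20) = 2, so a_0 = ... = a_1 = 0. Factor out: x = 2^2 · u with u = 5 a unit in ℤ_2. Expand u iteratively via a_{v+i} = u_i mod 2, u_{i+1} = (u_i − a_{v+i})/2:
  u_0 = 5;  a_2 = 1;  u_1 = (u_0 − 1)/2 = 2
  u_1 = 2;  a_3 = 0;  u_2 = (u_1 − 0)/2 = 1
  u_2 = 1;  a_4 = 1;  u_3 = (u_2 − 1)/2 = 0
Digits: (0, 0, 1, 0, 1).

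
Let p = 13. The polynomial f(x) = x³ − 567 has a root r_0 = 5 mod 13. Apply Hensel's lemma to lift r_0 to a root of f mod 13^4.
r_3 = 83 (mod 28561)

Hensel: r_{i+1} = r_i − f(r_i)/f′(r_i) mod 13^{i+2}, where f′(x) = 3x². Iterate:
  r_0 = 5 (mod 13)
  r_1 = 83 (mod 169)
  r_2 = 83 (mod 2197)
  r_3 = 83 (mod 28561)
Final: r = 83 with f(r) ≡ 0 mod 13^4.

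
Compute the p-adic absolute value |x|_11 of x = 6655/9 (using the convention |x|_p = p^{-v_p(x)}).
|6655/9|_11 = 1/1331

Step 1 — compute v_11(x) by factoring powers of 11 out of the numerator and denominator: v_11(6655/9) = 3. Step 2 — apply |x|_p = p^{-v_p(x)} = 11^{-3} = 1/1331.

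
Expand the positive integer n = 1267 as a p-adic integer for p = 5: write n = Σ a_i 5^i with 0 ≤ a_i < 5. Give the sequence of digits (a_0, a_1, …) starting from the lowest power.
(a_0, a_1, …) = (2, 3, 0, 0, 2)

Repeated division by 5 gives the digits low-to-high: 1267 = 2 + 3·5^1 + 2·5^4. Digit sequence: (2, 3, 0, 0, 2).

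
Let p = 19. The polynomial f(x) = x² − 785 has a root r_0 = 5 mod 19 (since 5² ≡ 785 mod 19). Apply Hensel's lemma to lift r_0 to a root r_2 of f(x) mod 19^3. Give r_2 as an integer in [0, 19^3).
r_2 = 2247 (mod 6859)

Hensel's recurrence: r_{i+1} = r_i − f(r_i)·(f′(r_i))^{-1} mod 19^{i+2}, with f′(x) = 2x. Iterate:
  r_0 = 5 (mod 19)
  r_1 = 81 (mod 361)
  r_2 = 2247 (mod 6859)
Final: r_2 = 2247, and one checks f(r_2) ≡ 0 mod 19^3.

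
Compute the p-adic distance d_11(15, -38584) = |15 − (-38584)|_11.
d_11(15, -38584) = 1/1331

Step 1 — x − y = 15 − (-38584) = 38599. Step 2 — v_11(38599) = 3 (factor: 38599 = (11^3 · 29); the sign does not affect v_p). Step 3 — |x − y|_11 = 11^{-3} = 1/1331.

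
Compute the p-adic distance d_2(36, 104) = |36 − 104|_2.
d_2(36, 104) = 1/4

Step 1 — x − y = 36 − 104 = -68. Step 2 — v_2(-68) = 2 (factor: -68 = −(2^2 · 17); the sign does not affect v_p). Step 3 — |x − y|_2 = 2^{-2} = 1/4.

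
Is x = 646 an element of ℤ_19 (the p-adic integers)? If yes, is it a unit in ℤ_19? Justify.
x ∈ ℤ_19 but not a unit; v_19(x) = 1 > 0

ℤ_19 = {x ∈ ℚ_19 : v_19(x) ≥ 0} and ℤ_19^× = {x ∈ ℤ_19 : v_19(x) = 0}. Here v_19(646) = v_19(num) − v_19(den) = 1; compare against these criteria.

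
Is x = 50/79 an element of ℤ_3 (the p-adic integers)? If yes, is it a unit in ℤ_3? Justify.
x ∈ ℤ_3^× (unit); v_3(x) = 0

ℤ_3 = {x ∈ ℚ_3 : v_3(x) ≥ 0} and ℤ_3^× = {x ∈ ℤ_3 : v_3(x) = 0}. Here v_3(50/79) = v_3(num) − v_3(den) = 0; compare against these criteria.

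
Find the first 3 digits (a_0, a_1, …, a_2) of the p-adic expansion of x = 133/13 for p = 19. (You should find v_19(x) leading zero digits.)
(a_0, …, a_2) = (0, 2, 16)

v_19(133/13) = 1, so a_0 = ... = a_0 = 0. Factor out: x = 19^1 · u with u = 7/13 a unit in ℤ_19. Expand u iteratively via a_{v+i} = u_i mod 19, u_{i+1} = (u_i − a_{v+i})/19:
  u_0 = 7/13;  a_1 = 2;  u_1 = (u_0 − 2)/19 = -1/13
  u_1 = -1/13;  a_2 = 16;  u_2 = (u_1 − 16)/19 = -11/13
Digits: (0, 2, 16).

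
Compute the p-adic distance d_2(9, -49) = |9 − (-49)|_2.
d_2(9, -49) = 1/2

Step 1 — x − y = 9 − (-49) = 58. Step 2 — v_2(58) = 1 (factor: 58 = (2^1 · 29); the sign does not affect v_p). Step 3 — |x − y|_2 = 2^{-1} = 1/2.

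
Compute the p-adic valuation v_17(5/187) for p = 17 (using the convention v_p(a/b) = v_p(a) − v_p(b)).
v_17(5/187) = -1

Factor powers of 17 from the numerator and denominator of the reduced fraction: 5 = 17^0 · 5 and 187 = 17^1 · 11. Apply v_p(a/b) = v_p(a) − v_p(b): v_17(5/187) = 0 − 1 = -1.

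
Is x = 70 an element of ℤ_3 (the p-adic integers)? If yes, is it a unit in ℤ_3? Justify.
x ∈ ℤ_3^× (unit); v_3(x) = 0

ℤ_3 = {x ∈ ℚ_3 : v_3(x) ≥ 0} and ℤ_3^× = {x ∈ ℤ_3 : v_3(x) = 0}. Here v_3(70) = v_3(num) − v_3(den) = 0; compare against these criteria.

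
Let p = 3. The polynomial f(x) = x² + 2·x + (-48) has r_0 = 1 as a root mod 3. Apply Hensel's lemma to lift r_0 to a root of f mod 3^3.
r_2 = 19 (mod 27)

Hensel: r_{i+1} = r_i − f(r_i)·(f′(r_i))^{-1} mod 3^{i+2}, f′(x) = 2x + 2. Iterate:
  r_0 = 1 (mod 3)
  r_1 = 1 (mod 9)
  r_2 = 19 (mod 27)
Final: r = 19 satisfies f(r) ≡ 0 mod 3^3.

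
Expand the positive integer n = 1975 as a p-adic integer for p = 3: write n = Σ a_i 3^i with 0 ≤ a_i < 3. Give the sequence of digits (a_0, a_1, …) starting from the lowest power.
(a_0, a_1, …) = (1, 1, 0, 1, 0, 2, 2)

Repeated division by 3 gives the digits low-to-high: 1975 = 1 + 1·3^1 + 1·3^3 + 2·3^5 + 2·3^6. Digit sequence: (1, 1, 0, 1, 0, 2, 2).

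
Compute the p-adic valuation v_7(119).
v_7(119) = 1

v_7(n) is the largest exponent k such that 7^k divides n. Factor out: 119 = 7^1 · 17. (Sign doesn't affect v_p.) So v_7(119) = 1.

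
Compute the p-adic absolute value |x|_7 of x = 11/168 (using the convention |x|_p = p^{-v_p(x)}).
|11/168|_7 = 7

Step 1 — compute v_7(x) by factoring powers of 7 out of the numerator and denominator: v_7(11/168) = -1. Step 2 — apply |x|_p = p^{-v_p(x)} = 7^{1} = 7.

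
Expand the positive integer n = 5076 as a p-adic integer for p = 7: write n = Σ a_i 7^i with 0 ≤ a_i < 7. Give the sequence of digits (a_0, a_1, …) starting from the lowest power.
(a_0, a_1, …) = (1, 4, 5, 0, 2)

Repeated division by 7 gives the digits low-to-high: 5076 = 1 + 4·7^1 + 5·7^2 + 2·7^4. Digit sequence: (1, 4, 5, 0, 2).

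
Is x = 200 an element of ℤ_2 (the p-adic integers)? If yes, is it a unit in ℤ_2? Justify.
x ∈ ℤ_2 but not a unit; v_2(x) = 3 > 0

ℤ_2 = {x ∈ ℚ_2 : v_2(x) ≥ 0} and ℤ_2^× = {x ∈ ℤ_2 : v_2(x) = 0}. Here v_2(200) = v_2(num) − v_2(den) = 3; compare against these criteria.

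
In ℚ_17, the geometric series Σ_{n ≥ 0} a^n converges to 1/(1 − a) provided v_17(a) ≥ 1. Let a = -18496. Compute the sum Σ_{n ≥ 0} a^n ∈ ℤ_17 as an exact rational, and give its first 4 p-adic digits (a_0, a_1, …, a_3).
Σ a^n = 1/(1 − a) = 1/18497;  first 4 digits = (1, 0, 4, 13)

v_17(a) = 2 ≥ 1, so the series converges in ℤ_17 to 1/(1 − a) = 1/(1 − (-18496)) = 1/18497. Expand this rational in ℤ_17: compute digits iteratively via d_i = x_i mod 17, x_{i+1} = (x_i − d_i)/17. The first 4 digits are (1, 0, 4, 13).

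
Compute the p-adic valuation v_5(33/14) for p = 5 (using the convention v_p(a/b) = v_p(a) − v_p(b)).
v_5(33/14) = 0

Factor powers of 5 from the numerator and denominator of the reduced fraction: 33 = 5^0 · 33 and 14 = 5^0 · 14. Apply v_p(a/b) = v_p(a) − v_p(b): v_5(33/14) = 0 − 0 = 0.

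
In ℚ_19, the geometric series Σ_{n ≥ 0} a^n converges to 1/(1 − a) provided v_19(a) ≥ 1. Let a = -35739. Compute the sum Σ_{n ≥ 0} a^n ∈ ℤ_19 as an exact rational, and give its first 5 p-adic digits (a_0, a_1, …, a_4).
Σ a^n = 1/(1 − a) = 1/35740;  first 5 digits = (1, 0, 15, 13, 15)

v_19(a) = 2 ≥ 1, so the series converges in ℤ_19 to 1/(1 − a) = 1/(1 − (-35739)) = 1/35740. Expand this rational in ℤ_19: compute digits iteratively via d_i = x_i mod 19, x_{i+1} = (x_i − d_i)/19. The first 5 digits are (1, 0, 15, 13, 15).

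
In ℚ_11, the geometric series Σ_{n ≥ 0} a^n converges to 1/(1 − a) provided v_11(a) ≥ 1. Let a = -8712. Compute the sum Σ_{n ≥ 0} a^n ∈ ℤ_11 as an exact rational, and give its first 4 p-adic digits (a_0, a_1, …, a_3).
Σ a^n = 1/(1 − a) = 1/8713;  first 4 digits = (1, 0, 5, 4)

v_11(a) = 2 ≥ 1, so the series converges in ℤ_11 to 1/(1 − a) = 1/(1 − (-8712)) = 1/8713. Expand this rational in ℤ_11: compute digits iteratively via d_i = x_i mod 11, x_{i+1} = (x_i − d_i)/11. The first 4 digits are (1, 0, 5, 4).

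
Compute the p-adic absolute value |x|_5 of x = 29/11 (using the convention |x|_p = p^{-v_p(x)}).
|29/11|_5 = 1

Step 1 — compute v_5(x) by factoring powers of 5 out of the numerator and denominator: v_5(29/11) = 0. Step 2 — apply |x|_p = p^{-v_p(x)} = 5^{0} = 1.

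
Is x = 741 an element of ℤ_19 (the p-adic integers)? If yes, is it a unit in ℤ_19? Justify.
x ∈ ℤ_19 but not a unit; v_19(x) = 1 > 0

ℤ_19 = {x ∈ ℚ_19 : v_19(x) ≥ 0} and ℤ_19^× = {x ∈ ℤ_19 : v_19(x) = 0}. Here v_19(741) = v_19(num) − v_19(den) = 1; compare against these criteria.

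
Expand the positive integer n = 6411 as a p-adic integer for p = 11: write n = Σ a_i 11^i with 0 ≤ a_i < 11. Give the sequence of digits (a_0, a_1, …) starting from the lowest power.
(a_0, a_1, …) = (9, 10, 8, 4)

Repeated division by 11 gives the digits low-to-high: 6411 = 9 + 10·11^1 + 8·11^2 + 4·11^3. Digit sequence: (9, 10, 8, 4).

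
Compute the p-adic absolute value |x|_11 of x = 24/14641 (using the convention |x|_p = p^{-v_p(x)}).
|24/14641|_11 = 14641

Step 1 — compute v_11(x) by factoring powers of 11 out of the numerator and denominator: v_11(24/14641) = -4. Step 2 — apply |x|_p = p^{-v_p(x)} = 11^{4} = 14641.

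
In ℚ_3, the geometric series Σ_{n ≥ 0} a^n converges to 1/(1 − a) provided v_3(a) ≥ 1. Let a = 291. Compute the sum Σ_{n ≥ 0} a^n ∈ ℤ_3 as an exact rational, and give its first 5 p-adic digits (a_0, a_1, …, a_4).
Σ a^n = 1/(1 − a) = -1/290;  first 5 digits = (1, 1, 0, 1, 0)

v_3(a) = 1 ≥ 1, so the series converges in ℤ_3 to 1/(1 − a) = 1/(1 − 291) = -1/290. Expand this rational in ℤ_3: compute digits iteratively via d_i = x_i mod 3, x_{i+1} = (x_i − d_i)/3. The first 5 digits are (1, 1, 0, 1, 0).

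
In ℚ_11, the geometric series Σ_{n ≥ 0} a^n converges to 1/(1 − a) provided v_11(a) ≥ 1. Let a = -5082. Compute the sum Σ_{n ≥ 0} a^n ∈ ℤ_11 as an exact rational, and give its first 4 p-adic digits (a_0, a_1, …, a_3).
Σ a^n = 1/(1 − a) = 1/5083;  first 4 digits = (1, 0, 2, 7)

v_11(a) = 2 ≥ 1, so the series converges in ℤ_11 to 1/(1 − a) = 1/(1 − (-5082)) = 1/5083. Expand this rational in ℤ_11: compute digits iteratively via d_i = x_i mod 11, x_{i+1} = (x_i − d_i)/11. The first 4 digits are (1, 0, 2, 7).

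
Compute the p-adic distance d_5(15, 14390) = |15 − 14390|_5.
d_5(15, 14390) = 1/625

Step 1 — x − y = 15 − 14390 = -14375. Step 2 — v_5(-14375) = 4 (factor: -14375 = −(5^4 · 23); the sign does not affect v_p). Step 3 — |x − y|_5 = 5^{-4} = 1/625.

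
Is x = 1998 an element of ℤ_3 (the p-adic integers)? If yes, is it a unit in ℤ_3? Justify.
x ∈ ℤ_3 but not a unit; v_3(x) = 3 > 0

ℤ_3 = {x ∈ ℚ_3 : v_3(x) ≥ 0} and ℤ_3^× = {x ∈ ℤ_3 : v_3(x) = 0}. Here v_3(1998) = v_3(num) − v_3(den) = 3; compare against these criteria.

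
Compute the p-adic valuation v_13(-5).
v_13(-5) = 0

v_13(n) is the largest exponent k such that 13^k divides n. Factor out: -5 = -13^0 · 5. (Sign doesn't affect v_p.) So v_13(-5) = 0.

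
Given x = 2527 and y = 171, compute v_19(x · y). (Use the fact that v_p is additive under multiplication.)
v_19(432117) = 3

v_p(x) = 2 (factor: 2527 = 19^2 · 7); v_p(y) = 1 (factor: 171 = 19^1 · 9). Additivity: v_p(xy) = v_p(x) + v_p(y) = 2 + 1 = 3. (Direct check: xy = 432117 = 19^3 · (63).)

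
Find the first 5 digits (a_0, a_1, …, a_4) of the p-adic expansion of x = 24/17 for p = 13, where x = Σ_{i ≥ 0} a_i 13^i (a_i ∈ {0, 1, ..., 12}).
(a_0, …, a_4) = (6, 5, 8, 7, 4)

v_13(24/17) = 0 (numerator and denominator both coprime to 13), so x ∈ ℤ_13^×. Compute digits iteratively via a_i = x_i mod 13, x_{i+1} = (x_i − a_i)/13, with x_0 = x:
  x_0 = 24/17;  a_0 = 6;  x_1 = (x_0 − 6)/13 = -6/17
  x_1 = -6/17;  a_1 = 5;  x_2 = (x_1 − 5)/13 = -7/17
  x_2 = -7/17;  a_2 = 8;  x_3 = (x_2 − 8)/13 = -11/17
  x_3 = -11/17;  a_3 = 7;  x_4 = (x_3 − 7)/13 = -10/17
  x_4 = -10/17;  a_4 = 4;  x_5 = (x_4 − 4)/13 = -6/17
Digits: (6, 5, 8, 7, 4).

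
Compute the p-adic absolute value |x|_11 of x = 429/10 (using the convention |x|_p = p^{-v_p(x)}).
|429/10|_11 = 1/11

Step 1 — compute v_11(x) by factoring powers of 11 out of the numerator and denominator: v_11(429/10) = 1. Step 2 — apply |x|_p = p^{-v_p(x)} = 11^{-1} = 1/11.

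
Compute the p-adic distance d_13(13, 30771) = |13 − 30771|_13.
d_13(13, 30771) = 1/2197

Step 1 — x − y = 13 − 30771 = -30758. Step 2 — v_13(-30758) = 3 (factor: -30758 = −(13^3 · 14); the sign does not affect v_p). Step 3 — |x − y|_13 = 13^{-3} = 1/2197.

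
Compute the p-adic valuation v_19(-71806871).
v_19(-71806871) = 5

v_19(n) is the largest exponent k such that 19^k divides n. Factor out: -71806871 = -19^5 · 29. (Sign doesn't affect v_p.) So v_19(-71806871) = 5.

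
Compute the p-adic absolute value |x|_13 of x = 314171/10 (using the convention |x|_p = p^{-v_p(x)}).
|314171/10|_13 = 1/28561

Step 1 — compute v_13(x) by factoring powers of 13 out of the numerator and denominator: v_13(314171/10) = 4. Step 2 — apply |x|_p = p^{-v_p(x)} = 13^{-4} = 1/28561.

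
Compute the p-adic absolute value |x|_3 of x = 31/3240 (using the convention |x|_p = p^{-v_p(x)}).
|31/3240|_3 = 81

Step 1 — compute v_3(x) by factoring powers of 3 out of the numerator and denominator: v_3(31/3240) = -4. Step 2 — apply |x|_p = p^{-v_p(x)} = 3^{4} = 81.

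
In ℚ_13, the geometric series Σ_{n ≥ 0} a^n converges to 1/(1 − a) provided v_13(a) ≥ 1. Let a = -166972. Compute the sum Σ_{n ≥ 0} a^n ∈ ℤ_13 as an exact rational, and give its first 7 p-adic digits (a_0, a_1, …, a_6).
Σ a^n = 1/(1 − a) = 1/166973;  first 7 digits = (1, 0, 0, 2, 7, 12, 3)

v_13(a) = 3 ≥ 1, so the series converges in ℤ_13 to 1/(1 − a) = 1/(1 − (-166972)) = 1/166973. Expand this rational in ℤ_13: compute digits iteratively via d_i = x_i mod 13, x_{i+1} = (x_i − d_i)/13. The first 7 digits are (1, 0, 0, 2, 7, 12, 3).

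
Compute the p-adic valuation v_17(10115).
v_17(10115) = 2

v_17(n) is the largest exponent k such that 17^k divides n. Factor out: 10115 = 17^2 · 35. (Sign doesn't affect v_p.) So v_17(10115) = 2.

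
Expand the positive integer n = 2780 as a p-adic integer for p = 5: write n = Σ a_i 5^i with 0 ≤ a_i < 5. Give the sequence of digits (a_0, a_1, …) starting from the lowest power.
(a_0, a_1, …) = (0, 1, 1, 2, 4)

Repeated division by 5 gives the digits low-to-high: 2780 = 1·5^1 + 1·5^2 + 2·5^3 + 4·5^4. Digit sequence: (0, 1, 1, 2, 4).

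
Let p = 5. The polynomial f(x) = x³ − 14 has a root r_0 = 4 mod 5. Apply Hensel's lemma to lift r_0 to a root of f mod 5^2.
r_1 = 4 (mod 25)

Hensel: r_{i+1} = r_i − f(r_i)/f′(r_i) mod 5^{i+2}, where f′(x) = 3x². Iterate:
  r_0 = 4 (mod 5)
  r_1 = 4 (mod 25)
Final: r = 4 with f(r) ≡ 0 mod 5^2.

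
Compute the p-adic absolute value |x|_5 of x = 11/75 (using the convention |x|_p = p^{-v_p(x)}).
|11/75|_5 = 25

Step 1 — compute v_5(x) by factoring powers of 5 out of the numerator and denominator: v_5(11/75) = -2. Step 2 — apply |x|_p = p^{-v_p(x)} = 5^{2} = 25.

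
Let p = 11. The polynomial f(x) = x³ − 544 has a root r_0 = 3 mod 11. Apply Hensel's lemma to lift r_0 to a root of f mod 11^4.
r_3 = 12521 (mod 14641)

Hensel: r_{i+1} = r_i − f(r_i)/f′(r_i) mod 11^{i+2}, where f′(x) = 3x². Iterate:
  r_0 = 3 (mod 11)
  r_1 = 58 (mod 121)
  r_2 = 542 (mod 1331)
  r_3 = 12521 (mod 14641)
Final: r = 12521 with f(r) ≡ 0 mod 11^4.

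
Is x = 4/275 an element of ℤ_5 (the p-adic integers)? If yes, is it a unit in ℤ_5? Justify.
x ∉ ℤ_5 (v_5(x) = -2 < 0)

ℤ_5 = {x ∈ ℚ_5 : v_5(x) ≥ 0} and ℤ_5^× = {x ∈ ℤ_5 : v_5(x) = 0}. Here v_5(4/275) = v_5(num) − v_5(den) = -2; compare against these criteria.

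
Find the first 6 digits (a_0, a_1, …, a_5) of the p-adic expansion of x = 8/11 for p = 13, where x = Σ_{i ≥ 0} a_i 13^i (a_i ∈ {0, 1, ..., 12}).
(a_0, …, a_5) = (9, 10, 11, 5, 9, 4)

v_13(8/11) = 0 (numerator and denominator both coprime to 13), so x ∈ ℤ_13^×. Compute digits iteratively via a_i = x_i mod 13, x_{i+1} = (x_i − a_i)/13, with x_0 = x:
  x_0 = 8/11;  a_0 = 9;  x_1 = (x_0 − 9)/13 = -7/11
  x_1 = -7/11;  a_1 = 10;  x_2 = (x_1 − 10)/13 = -9/11
  x_2 = -9/11;  a_2 = 11;  x_3 = (x_2 − 11)/13 = -10/11
  x_3 = -10/11;  a_3 = 5;  x_4 = (x_3 − 5)/13 = -5/11
  x_4 = -5/11;  a_4 = 9;  x_5 = (x_4 − 9)/13 = -8/11
  x_5 = -8/11;  a_5 = 4;  x_6 = (x_5 − 4)/13 = -4/11
Digits: (9, 10, 11, 5, 9, 4).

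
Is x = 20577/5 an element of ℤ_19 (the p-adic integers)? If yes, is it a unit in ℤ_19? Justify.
x ∈ ℤ_19 but not a unit; v_19(x) = 3 > 0

ℤ_19 = {x ∈ ℚ_19 : v_19(x) ≥ 0} and ℤ_19^× = {x ∈ ℤ_19 : v_19(x) = 0}. Here v_19(20577/5) = v_19(num) − v_19(den) = 3; compare against these criteria.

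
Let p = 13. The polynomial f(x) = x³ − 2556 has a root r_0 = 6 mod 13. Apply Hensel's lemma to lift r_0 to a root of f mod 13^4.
r_3 = 12928 (mod 28561)

Hensel: r_{i+1} = r_i − f(r_i)/f′(r_i) mod 13^{i+2}, where f′(x) = 3x². Iterate:
  r_0 = 6 (mod 13)
  r_1 = 84 (mod 169)
  r_2 = 1943 (mod 2197)
  r_3 = 12928 (mod 28561)
Final: r = 12928 with f(r) ≡ 0 mod 13^4.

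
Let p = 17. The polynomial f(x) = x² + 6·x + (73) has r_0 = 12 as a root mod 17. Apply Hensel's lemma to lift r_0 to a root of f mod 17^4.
r_3 = 52899 (mod 83521)

Hensel: r_{i+1} = r_i − f(r_i)·(f′(r_i))^{-1} mod 17^{i+2}, f′(x) = 2x + 6. Iterate:
  r_0 = 12 (mod 17)
  r_1 = 12 (mod 289)
  r_2 = 3769 (mod 4913)
  r_3 = 52899 (mod 83521)
Final: r = 52899 satisfies f(r) ≡ 0 mod 17^4.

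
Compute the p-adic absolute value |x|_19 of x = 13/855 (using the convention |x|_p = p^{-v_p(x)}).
|13/855|_19 = 19

Step 1 — compute v_19(x) by factoring powers of 19 out of the numerator and denominator: v_19(13/855) = -1. Step 2 — apply |x|_p = p^{-v_p(x)} = 19^{1} = 19.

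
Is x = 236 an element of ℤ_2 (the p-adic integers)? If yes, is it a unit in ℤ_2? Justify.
x ∈ ℤ_2 but not a unit; v_2(x) = 2 > 0

ℤ_2 = {x ∈ ℚ_2 : v_2(x) ≥ 0} and ℤ_2^× = {x ∈ ℤ_2 : v_2(x) = 0}. Here v_2(236) = v_2(num) − v_2(den) = 2; compare against these criteria.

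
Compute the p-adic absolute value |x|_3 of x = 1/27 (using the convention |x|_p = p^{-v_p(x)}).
|1/27|_3 = 27

Step 1 — compute v_3(x) by factoring powers of 3 out of the numerator and denominator: v_3(1/27) = -3. Step 2 — apply |x|_p = p^{-v_p(x)} = 3^{3} = 27.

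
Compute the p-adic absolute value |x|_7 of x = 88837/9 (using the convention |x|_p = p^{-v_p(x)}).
|88837/9|_7 = 1/2401

Step 1 — compute v_7(x) by factoring powers of 7 out of the numerator and denominator: v_7(88837/9) = 4. Step 2 — apply |x|_p = p^{-v_p(x)} = 7^{-4} = 1/2401.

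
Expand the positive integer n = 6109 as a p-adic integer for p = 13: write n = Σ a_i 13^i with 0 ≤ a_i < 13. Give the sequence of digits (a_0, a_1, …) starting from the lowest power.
(a_0, a_1, …) = (12, 1, 10, 2)

Repeated division by 13 gives the digits low-to-high: 6109 = 12 + 1·13^1 + 10·13^2 + 2·13^3. Digit sequence: (12, 1, 10, 2).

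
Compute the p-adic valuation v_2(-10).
v_2(-10) = 1

v_2(n) is the largest exponent k such that 2^k divides n. Factor out: -10 = -2^1 · 5. (Sign doesn't affect v_p.) So v_2(-10) = 1.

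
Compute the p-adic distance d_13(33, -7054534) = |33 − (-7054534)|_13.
d_13(33, -7054534) = 1/371293

Step 1 — x − y = 33 − (-7054534) = 7054567. Step 2 — v_13(7054567) = 5 (factor: 7054567 = (13^5 · 19); the sign does not affect v_p). Step 3 — |x − y|_13 = 13^{-5} = 1/371293.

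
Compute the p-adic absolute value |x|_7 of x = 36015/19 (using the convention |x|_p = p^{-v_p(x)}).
|36015/19|_7 = 1/2401

Step 1 — compute v_7(x) by factoring powers of 7 out of the numerator and denominator: v_7(36015/19) = 4. Step 2 — apply |x|_p = p^{-v_p(x)} = 7^{-4} = 1/2401.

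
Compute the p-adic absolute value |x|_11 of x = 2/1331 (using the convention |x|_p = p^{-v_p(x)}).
|2/1331|_11 = 1331

Step 1 — compute v_11(x) by factoring powers of 11 out of the numerator and denominator: v_11(2/1331) = -3. Step 2 — apply |x|_p = p^{-v_p(x)} = 11^{3} = 1331.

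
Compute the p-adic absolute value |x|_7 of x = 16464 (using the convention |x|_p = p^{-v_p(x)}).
|16464|_7 = 1/343

Step 1 — compute v_7(x) by factoring powers of 7 out of the numerator and denominator: v_7(16464) = 3. Step 2 — apply |x|_p = p^{-v_p(x)} = 7^{-3} = 1/343.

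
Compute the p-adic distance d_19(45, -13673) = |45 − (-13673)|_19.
d_19(45, -13673) = 1/6859

Step 1 — x − y = 45 − (-13673) = 13718. Step 2 — v_19(13718) = 3 (factor: 13718 = (19^3 · 2); the sign does not affect v_p). Step 3 — |x − y|_19 = 19^{-3} = 1/6859.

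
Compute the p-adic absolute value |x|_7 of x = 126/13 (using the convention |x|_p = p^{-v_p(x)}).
|126/13|_7 = 1/7

Step 1 — compute v_7(x) by factoring powers of 7 out of the numerator and denominator: v_7(126/13) = 1. Step 2 — apply |x|_p = p^{-v_p(x)} = 7^{-1} = 1/7.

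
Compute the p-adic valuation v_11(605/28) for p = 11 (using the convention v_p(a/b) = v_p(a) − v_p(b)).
v_11(605/28) = 2

Factor powers of 11 from the numerator and denominator of the reduced fraction: 605 = 11^2 · 5 and 28 = 11^0 · 28. Apply v_p(a/b) = v_p(a) − v_p(b): v_11(605/28) = 2 − 0 = 2.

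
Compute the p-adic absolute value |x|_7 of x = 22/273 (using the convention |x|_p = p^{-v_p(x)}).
|22/273|_7 = 7

Step 1 — compute v_7(x) by factoring powers of 7 out of the numerator and denominator: v_7(22/273) = -1. Step 2 — apply |x|_p = p^{-v_p(x)} = 7^{1} = 7.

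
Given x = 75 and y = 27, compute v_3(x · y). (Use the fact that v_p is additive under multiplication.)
v_3(2025) = 4

v_p(x) = 1 (factor: 75 = 3^1 · 25); v_p(y) = 3 (factor: 27 = 3^3 · 1). Additivity: v_p(xy) = v_p(x) + v_p(y) = 1 + 3 = 4. (Direct check: xy = 2025 = 3^4 · (25).)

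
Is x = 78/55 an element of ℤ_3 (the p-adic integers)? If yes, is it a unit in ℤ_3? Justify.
x ∈ ℤ_3 but not a unit; v_3(x) = 1 > 0

ℤ_3 = {x ∈ ℚ_3 : v_3(x) ≥ 0} and ℤ_3^× = {x ∈ ℤ_3 : v_3(x) = 0}. Here v_3(78/55) = v_3(num) − v_3(den) = 1; compare against these criteria.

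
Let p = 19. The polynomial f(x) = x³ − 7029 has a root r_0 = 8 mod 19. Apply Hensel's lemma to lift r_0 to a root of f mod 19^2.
r_1 = 198 (mod 361)

Hensel: r_{i+1} = r_i − f(r_i)/f′(r_i) mod 19^{i+2}, where f′(x) = 3x². Iterate:
  r_0 = 8 (mod 19)
  r_1 = 198 (mod 361)
Final: r = 198 with f(r) ≡ 0 mod 19^2.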